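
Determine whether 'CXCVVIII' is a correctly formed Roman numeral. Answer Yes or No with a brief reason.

'CXCVVIII': V should not appear more than once

No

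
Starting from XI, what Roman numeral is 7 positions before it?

XI = 11
11 - 7 = 4

IV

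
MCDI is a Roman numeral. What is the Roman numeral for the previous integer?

MCDI = 1401, so the previous integer is 1401 - 1 = 1400

MCD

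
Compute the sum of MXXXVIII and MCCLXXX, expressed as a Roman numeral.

MXXXVIII = 1038
MCCLXXX = 1280
1038 + 1280 = 2318

MMCCCXVIII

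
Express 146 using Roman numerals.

Convert 146 to Roman numerals:
  146 contains 1×100 (C)
  46 contains 1×40 (XL)
  6 contains 1×5 (V)
  1 contains 1×1 (I)

CXLVI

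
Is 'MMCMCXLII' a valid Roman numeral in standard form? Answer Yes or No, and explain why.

'MMCMCXLII': C cannot come right after the subtractive pair CM: once C is subtracted in CM, the next symbol must be smaller than C

No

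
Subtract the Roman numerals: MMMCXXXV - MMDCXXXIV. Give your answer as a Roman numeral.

MMMCXXXV = 3135
MMDCXXXIV = 2634
3135 - 2634 = 501

DI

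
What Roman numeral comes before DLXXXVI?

DLXXXVI = 586; previous is 585

DLXXXV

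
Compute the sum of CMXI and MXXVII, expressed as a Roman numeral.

CMXI = 911
MXXVII = 1027
911 + 1027 = 1938

MCMXXXVIII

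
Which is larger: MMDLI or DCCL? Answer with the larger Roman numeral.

MMDLI = 2551
DCCL = 750
2551 is larger

MMDLI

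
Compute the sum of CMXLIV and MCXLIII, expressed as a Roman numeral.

CMXLIV = 944
MCXLIII = 1143
944 + 1143 = 2087

MMLXXXVII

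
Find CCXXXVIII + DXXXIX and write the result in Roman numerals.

CCXXXVIII = 238
DXXXIX = 539
238 + 539 = 777

DCCLXXVII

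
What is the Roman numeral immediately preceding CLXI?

CLXI = 161, so the previous integer is 161 - 1 = 160

CLX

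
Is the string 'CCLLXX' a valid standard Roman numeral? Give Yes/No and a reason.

'CCLLXX': L should not appear more than once

No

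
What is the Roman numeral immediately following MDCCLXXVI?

MDCCLXXVI = 1776; next is 1777

MDCCLXXVII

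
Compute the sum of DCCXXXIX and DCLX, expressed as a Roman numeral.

DCCXXXIX = 739
DCLX = 660
739 + 660 = 1399

MCCCXCIX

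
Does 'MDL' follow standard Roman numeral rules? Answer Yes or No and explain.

'MDL': Check the rules: uses only the symbols I, V, X, L, C, D, M; no symbol is repeated more than three times in a row; V, L and D each appear at most once; no smaller symbol precedes a larger one (values never increase from left to right). Value: M (1000) + D (500) + L (50) = 1550. So it is a valid standard Roman numeral.

Yes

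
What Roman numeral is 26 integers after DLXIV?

DLXIV = 564
564 + 26 = 590

DXC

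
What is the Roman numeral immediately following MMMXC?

MMMXC = 3090; next is 3091

MMMXCI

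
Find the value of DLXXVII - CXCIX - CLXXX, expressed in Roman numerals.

DLXXVII = 577, CXCIX = 199, CLXXX = 180
577 - 199 = 378
378 - 180 = 198

CXCVIII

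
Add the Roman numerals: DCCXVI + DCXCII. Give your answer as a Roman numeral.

DCCXVI = 716
DCXCII = 692
716 + 692 = 1408

MCDVIII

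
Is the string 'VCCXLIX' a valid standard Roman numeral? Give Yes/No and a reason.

'VCCXLIX': Invalid subtractive combination: VC

No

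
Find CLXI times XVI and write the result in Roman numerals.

CLXI = 161
XVI = 16
161 × 16 = 2576

MMDLXXVI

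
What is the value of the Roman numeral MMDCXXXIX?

MMDCXXXIX: M=1000, M=1000, D=500, C=100, X=10, X=10, X=10, IX=9
1000 + 1000 + 500 + 100 + 10 + 10 + 10 + 9 = 2639

2639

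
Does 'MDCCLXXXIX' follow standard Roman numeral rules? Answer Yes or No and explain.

'MDCCLXXXIX': Check the rules: uses only the symbols I, V, X, L, C, D, M; no symbol is repeated more than three times in a row; V, L and D each appear at most once; the only place a smaller symbol precedes a larger one is the allowed subtractive pair IX, the symbol right after such a pair (if any) is smaller than the pair's first symbol, and otherwise the values never increase from left to right. Value: M (1000) + D (500) + C (100) + C (100) + L (50) + X (10) + X (10) + X (10) + IX (9) = 1789. So it is a valid standard Roman numeral.

Yes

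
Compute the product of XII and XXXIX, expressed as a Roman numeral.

XII = 12
XXXIX = 39
12 × 39 = 468

CDLXVIII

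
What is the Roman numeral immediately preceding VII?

VII = 7; previous is 6

VI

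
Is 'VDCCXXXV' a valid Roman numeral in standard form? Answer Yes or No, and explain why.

'VDCCXXXV': V should not appear more than once

No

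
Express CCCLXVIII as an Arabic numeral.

CCCLXVIII: C=100, C=100, C=100, L=50, X=10, V=5, I=1, I=1, I=1
100 + 100 + 100 + 50 + 10 + 5 + 1 + 1 + 1 = 368

368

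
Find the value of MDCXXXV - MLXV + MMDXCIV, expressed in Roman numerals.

MDCXXXV = 1635, MLXV = 1065, MMDXCIV = 2594
1635 - 1065 = 570
570 + 2594 = 3164

MMMCLXIV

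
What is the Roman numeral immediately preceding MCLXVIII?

MCLXVIII = 1168, so the previous integer is 1168 - 1 = 1167

MCLXVII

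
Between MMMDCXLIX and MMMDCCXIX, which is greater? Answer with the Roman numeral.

MMMDCXLIX = 3649
MMMDCCXIX = 3719
3719 is larger

MMMDCCXIX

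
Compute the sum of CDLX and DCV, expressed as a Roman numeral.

CDLX = 460
DCV = 605
460 + 605 = 1065

MLXV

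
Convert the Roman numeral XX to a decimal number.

XX: X=10, X=10
10 + 10 = 20

20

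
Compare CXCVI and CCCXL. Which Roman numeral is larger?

CXCVI = 196
CCCXL = 340
340 is larger

CCCXL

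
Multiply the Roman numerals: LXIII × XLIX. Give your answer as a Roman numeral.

LXIII = 63
XLIX = 49
63 × 49 = 3087

MMMLXXXVII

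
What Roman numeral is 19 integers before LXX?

LXX = 70
70 - 19 = 51

LI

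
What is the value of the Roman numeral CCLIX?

CCLIX: C=100, C=100, L=50, IX=9
100 + 100 + 50 + 9 = 259

259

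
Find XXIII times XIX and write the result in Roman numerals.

XXIII = 23
XIX = 19
23 × 19 = 437

CDXXXVII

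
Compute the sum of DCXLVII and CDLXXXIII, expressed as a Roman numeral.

DCXLVII = 647
CDLXXXIII = 483
647 + 483 = 1130

MCXXX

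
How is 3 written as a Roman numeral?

Convert 3 to Roman numerals:
  3 contains 3×1 (III)

III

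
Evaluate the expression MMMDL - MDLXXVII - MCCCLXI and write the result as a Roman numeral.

MMMDL = 3550, MDLXXVII = 1577, MCCCLXI = 1361
3550 - 1577 = 1973
1973 - 1361 = 612

DCXII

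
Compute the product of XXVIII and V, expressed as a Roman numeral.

XXVIII = 28
V = 5
28 × 5 = 140

CXL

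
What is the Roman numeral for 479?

Convert 479 to Roman numerals:
  479 contains 1×400 (CD)
  79 contains 1×50 (L)
  29 contains 2×10 (XX)
  9 contains 1×9 (IX)

CDLXXIX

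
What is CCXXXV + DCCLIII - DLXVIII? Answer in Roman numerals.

CCXXXV = 235, DCCLIII = 753, DLXVIII = 568
235 + 753 = 988
988 - 568 = 420

CDXX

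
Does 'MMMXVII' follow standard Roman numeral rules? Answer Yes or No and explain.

'MMMXVII': Check the rules: uses only the symbols I, V, X, L, C, D, M; no symbol is repeated more than three times in a row; V, L and D each appear at most once; no smaller symbol precedes a larger one (values never increase from left to right). Value: M (1000) + M (1000) + M (1000) + X (10) + V (5) + I (1) + I (1) = 3017. So it is a valid standard Roman numeral.

Yes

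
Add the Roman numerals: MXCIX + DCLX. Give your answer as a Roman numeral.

MXCIX = 1099
DCLX = 660
1099 + 660 = 1759

MDCCLIX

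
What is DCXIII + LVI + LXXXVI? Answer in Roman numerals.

DCXIII = 613, LVI = 56, LXXXVI = 86
613 + 56 = 669
669 + 86 = 755

DCCLV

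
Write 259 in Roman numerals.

Convert 259 to Roman numerals:
  259 contains 2×100 (CC)
  59 contains 1×50 (L)
  9 contains 1×9 (IX)

CCLIX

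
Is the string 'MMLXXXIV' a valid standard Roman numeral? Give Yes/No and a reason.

'MMLXXXIV': Check the rules: uses only the symbols I, V, X, L, C, D, M; no symbol is repeated more than three times in a row; V, L and D each appear at most once; the only place a smaller symbol precedes a larger one is the allowed subtractive pair IV, the symbol right after such a pair (if any) is smaller than the pair's first symbol, and otherwise the values never increase from left to right. Value: M (1000) + M (1000) + L (50) + X (10) + X (10) + X (10) + IV (4) = 2084. So it is a valid standard Roman numeral.

Yes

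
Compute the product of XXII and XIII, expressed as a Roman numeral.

XXII = 22
XIII = 13
22 × 13 = 286

CCLXXXVI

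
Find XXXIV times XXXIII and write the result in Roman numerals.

XXXIV = 34
XXXIII = 33
34 × 33 = 1122

MCXXII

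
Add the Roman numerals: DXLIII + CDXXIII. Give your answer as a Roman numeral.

DXLIII = 543
CDXXIII = 423
543 + 423 = 966

CMLXVI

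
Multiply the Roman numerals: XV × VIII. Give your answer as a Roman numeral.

XV = 15
VIII = 8
15 × 8 = 120

CXX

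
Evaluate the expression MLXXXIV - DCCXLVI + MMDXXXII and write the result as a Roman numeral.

MLXXXIV = 1084, DCCXLVI = 746, MMDXXXII = 2532
1084 - 746 = 338
338 + 2532 = 2870

MMDCCCLXX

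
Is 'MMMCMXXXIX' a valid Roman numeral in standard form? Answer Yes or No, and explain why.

'MMMCMXXXIX': Check the rules: uses only the symbols I, V, X, L, C, D, M; no symbol is repeated more than three times in a row; V, L and D each appear at most once; the only places a smaller symbol precedes a larger one are the allowed subtractive pairs CM, IX, the symbol right after such a pair (if any) is smaller than the pair's first symbol, and otherwise the values never increase from left to right. Value: M (1000) + M (1000) + M (1000) + CM (900) + X (10) + X (10) + X (10) + IX (9) = 3939. So it is a valid standard Roman numeral.

Yes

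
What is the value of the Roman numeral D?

D: D=500

500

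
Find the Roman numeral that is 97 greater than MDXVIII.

MDXVIII = 1518
1518 + 97 = 1615

MDCXV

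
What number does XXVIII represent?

XXVIII: X=10, X=10, V=5, I=1, I=1, I=1
10 + 10 + 5 + 1 + 1 + 1 = 28

28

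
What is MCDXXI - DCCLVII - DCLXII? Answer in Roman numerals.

MCDXXI = 1421, DCCLVII = 757, DCLXII = 662
1421 - 757 = 664
664 - 662 = 2

II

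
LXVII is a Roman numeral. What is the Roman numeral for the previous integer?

LXVII = 67; previous is 66

LXVI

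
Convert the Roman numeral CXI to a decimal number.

CXI: C=100, X=10, I=1
100 + 10 + 1 = 111

111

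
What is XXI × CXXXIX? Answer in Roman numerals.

XXI = 21
CXXXIX = 139
21 × 139 = 2919

MMCMXIX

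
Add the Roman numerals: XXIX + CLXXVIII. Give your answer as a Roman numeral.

XXIX = 29
CLXXVIII = 178
29 + 178 = 207

CCVII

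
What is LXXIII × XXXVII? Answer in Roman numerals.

LXXIII = 73
XXXVII = 37
73 × 37 = 2701

MMDCCI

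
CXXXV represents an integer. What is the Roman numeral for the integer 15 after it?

CXXXV = 135
135 + 15 = 150

CL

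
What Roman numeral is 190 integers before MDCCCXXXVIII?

MDCCCXXXVIII = 1838
1838 - 190 = 1648

MDCXLVIII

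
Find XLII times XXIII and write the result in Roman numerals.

XLII = 42
XXIII = 23
42 × 23 = 966

CMLXVI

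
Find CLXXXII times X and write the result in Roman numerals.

CLXXXII = 182
X = 10
182 × 10 = 1820

MDCCCXX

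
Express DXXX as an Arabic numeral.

DXXX: D=500, X=10, X=10, X=10
500 + 10 + 10 + 10 = 530

530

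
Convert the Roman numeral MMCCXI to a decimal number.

MMCCXI: M=1000, M=1000, C=100, C=100, X=10, I=1
1000 + 1000 + 100 + 100 + 10 + 1 = 2211

2211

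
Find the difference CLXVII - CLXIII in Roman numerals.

CLXVII = 167
CLXIII = 163
167 - 163 = 4

IV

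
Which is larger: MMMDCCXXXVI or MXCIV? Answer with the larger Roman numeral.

MMMDCCXXXVI = 3736
MXCIV = 1094
3736 is larger

MMMDCCXXXVI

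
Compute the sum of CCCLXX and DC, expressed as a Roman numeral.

CCCLXX = 370
DC = 600
370 + 600 = 970

CMLXX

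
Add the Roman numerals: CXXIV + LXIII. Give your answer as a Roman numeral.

CXXIV = 124
LXIII = 63
124 + 63 = 187

CLXXXVII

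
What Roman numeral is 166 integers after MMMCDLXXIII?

MMMCDLXXIII = 3473
3473 + 166 = 3639

MMMDCXXXIX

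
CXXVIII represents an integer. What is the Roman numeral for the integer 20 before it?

CXXVIII = 128
128 - 20 = 108

CVIII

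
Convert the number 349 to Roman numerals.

Convert 349 to Roman numerals:
  349 contains 3×100 (CCC)
  49 contains 1×40 (XL)
  9 contains 1×9 (IX)

CCCXLIX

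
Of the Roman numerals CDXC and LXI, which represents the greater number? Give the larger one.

CDXC = 490
LXI = 61
490 is larger

CDXC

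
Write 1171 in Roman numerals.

Convert 1171 to Roman numerals:
  1171 contains 1×1000 (M)
  171 contains 1×100 (C)
  71 contains 1×50 (L)
  21 contains 2×10 (XX)
  1 contains 1×1 (I)

MCLXXI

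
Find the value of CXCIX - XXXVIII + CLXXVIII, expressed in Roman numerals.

CXCIX = 199, XXXVIII = 38, CLXXVIII = 178
199 - 38 = 161
161 + 178 = 339

CCCXXXIX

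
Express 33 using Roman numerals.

Convert 33 to Roman numerals:
  33 contains 3×10 (XXX)
  3 contains 3×1 (III)

XXXIII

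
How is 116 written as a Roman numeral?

Convert 116 to Roman numerals:
  116 contains 1×100 (C)
  16 contains 1×10 (X)
  6 contains 1×5 (V)
  1 contains 1×1 (I)

CXVI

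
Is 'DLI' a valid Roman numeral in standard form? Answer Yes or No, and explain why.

'DLI': Check the rules: uses only the symbols I, V, X, L, C, D, M; no symbol is repeated more than three times in a row; V, L and D each appear at most once; no smaller symbol precedes a larger one (values never increase from left to right). Value: D (500) + L (50) + I (1) = 551. So it is a valid standard Roman numeral.

Yes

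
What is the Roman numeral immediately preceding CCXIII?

CCXIII = 213; previous is 212

CCXII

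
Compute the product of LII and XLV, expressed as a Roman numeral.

LII = 52
XLV = 45
52 × 45 = 2340

MMCCCXL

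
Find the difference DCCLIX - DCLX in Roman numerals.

DCCLIX = 759
DCLX = 660
759 - 660 = 99

XCIX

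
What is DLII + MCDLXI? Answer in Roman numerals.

DLII = 552
MCDLXI = 1461
552 + 1461 = 2013

MMXIII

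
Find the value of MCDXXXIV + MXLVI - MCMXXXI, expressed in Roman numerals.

MCDXXXIV = 1434, MXLVI = 1046, MCMXXXI = 1931
1434 + 1046 = 2480
2480 - 1931 = 549

DXLIX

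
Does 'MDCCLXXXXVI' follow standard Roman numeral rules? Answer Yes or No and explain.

'MDCCLXXXXVI': More than 3 consecutive X's

No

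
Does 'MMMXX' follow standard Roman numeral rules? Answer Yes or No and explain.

'MMMXX': Check the rules: uses only the symbols I, V, X, L, C, D, M; no symbol is repeated more than three times in a row; V, L and D each appear at most once; no smaller symbol precedes a larger one (values never increase from left to right). Value: M (1000) + M (1000) + M (1000) + X (10) + X (10) = 3020. So it is a valid standard Roman numeral.

Yes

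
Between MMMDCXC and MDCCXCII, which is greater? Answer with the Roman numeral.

MMMDCXC = 3690
MDCCXCII = 1792
3690 is larger

MMMDCXC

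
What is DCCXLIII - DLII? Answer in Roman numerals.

DCCXLIII = 743
DLII = 552
743 - 552 = 191

CXCI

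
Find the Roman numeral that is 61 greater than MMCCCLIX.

MMCCCLIX = 2359
2359 + 61 = 2420

MMCDXX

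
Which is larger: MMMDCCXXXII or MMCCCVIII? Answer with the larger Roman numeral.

MMMDCCXXXII = 3732
MMCCCVIII = 2308
3732 is larger

MMMDCCXXXII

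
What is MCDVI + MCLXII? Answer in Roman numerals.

MCDVI = 1406
MCLXII = 1162
1406 + 1162 = 2568

MMDLXVIII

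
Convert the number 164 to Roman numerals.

Convert 164 to Roman numerals:
  164 contains 1×100 (C)
  64 contains 1×50 (L)
  14 contains 1×10 (X)
  4 contains 1×4 (IV)

CLXIV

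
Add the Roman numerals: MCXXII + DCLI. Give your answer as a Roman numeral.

MCXXII = 1122
DCLI = 651
1122 + 651 = 1773

MDCCLXXIII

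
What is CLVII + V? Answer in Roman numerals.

CLVII = 157
V = 5
157 + 5 = 162

CLXII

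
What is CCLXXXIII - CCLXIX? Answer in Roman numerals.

CCLXXXIII = 283
CCLXIX = 269
283 - 269 = 14

XIV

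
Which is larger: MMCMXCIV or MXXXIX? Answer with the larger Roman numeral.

MMCMXCIV = 2994
MXXXIX = 1039
2994 is larger

MMCMXCIV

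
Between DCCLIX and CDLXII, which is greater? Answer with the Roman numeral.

DCCLIX = 759
CDLXII = 462
759 is larger

DCCLIX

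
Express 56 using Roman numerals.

Convert 56 to Roman numerals:
  56 contains 1×50 (L)
  6 contains 1×5 (V)
  1 contains 1×1 (I)

LVI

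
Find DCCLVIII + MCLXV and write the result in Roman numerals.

DCCLVIII = 758
MCLXV = 1165
758 + 1165 = 1923

MCMXXIII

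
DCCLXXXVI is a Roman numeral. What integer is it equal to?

DCCLXXXVI: D=500, C=100, C=100, L=50, X=10, X=10, X=10, V=5, I=1
500 + 100 + 100 + 50 + 10 + 10 + 10 + 5 + 1 = 786

786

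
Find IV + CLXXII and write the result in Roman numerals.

IV = 4
CLXXII = 172
4 + 172 = 176

CLXXVI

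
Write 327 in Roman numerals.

Convert 327 to Roman numerals:
  327 contains 3×100 (CCC)
  27 contains 2×10 (XX)
  7 contains 1×5 (V)
  2 contains 2×1 (II)

CCCXXVII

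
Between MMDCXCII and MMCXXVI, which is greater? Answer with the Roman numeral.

MMDCXCII = 2692
MMCXXVI = 2126
2692 is larger

MMDCXCII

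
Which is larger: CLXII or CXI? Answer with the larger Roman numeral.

CLXII = 162
CXI = 111
162 is larger

CLXII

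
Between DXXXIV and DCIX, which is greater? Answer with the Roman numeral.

DXXXIV = 534
DCIX = 609
609 is larger

DCIX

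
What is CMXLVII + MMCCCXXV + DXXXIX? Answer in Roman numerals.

CMXLVII = 947, MMCCCXXV = 2325, DXXXIX = 539
947 + 2325 = 3272
3272 + 539 = 3811

MMMDCCCXI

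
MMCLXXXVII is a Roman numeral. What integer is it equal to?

MMCLXXXVII: M=1000, M=1000, C=100, L=50, X=10, X=10, X=10, V=5, I=1, I=1
1000 + 1000 + 100 + 50 + 10 + 10 + 10 + 5 + 1 + 1 = 2187

2187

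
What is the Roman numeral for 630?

Convert 630 to Roman numerals:
  630 contains 1×500 (D)
  130 contains 1×100 (C)
  30 contains 3×10 (XXX)

DCXXX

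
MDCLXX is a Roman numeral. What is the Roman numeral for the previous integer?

MDCLXX = 1670, so the previous integer is 1670 - 1 = 1669

MDCLXIX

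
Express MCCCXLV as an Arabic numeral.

MCCCXLV: M=1000, C=100, C=100, C=100, XL=40, V=5
1000 + 100 + 100 + 100 + 40 + 5 = 1345

1345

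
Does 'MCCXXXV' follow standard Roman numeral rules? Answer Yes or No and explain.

'MCCXXXV': Check the rules: uses only the symbols I, V, X, L, C, D, M; no symbol is repeated more than three times in a row; V, L and D each appear at most once; no smaller symbol precedes a larger one (values never increase from left to right). Value: M (1000) + C (100) + C (100) + X (10) + X (10) + X (10) + V (5) = 1235. So it is a valid standard Roman numeral.

Yes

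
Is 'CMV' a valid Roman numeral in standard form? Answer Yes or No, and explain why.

'CMV': Check the rules: uses only the symbols I, V, X, L, C, D, M; no symbol is repeated more than three times in a row; V, L and D each appear at most once; the only place a smaller symbol precedes a larger one is the allowed subtractive pair CM, the symbol right after such a pair (if any) is smaller than the pair's first symbol, and otherwise the values never increase from left to right. Value: CM (900) + V (5) = 905. So it is a valid standard Roman numeral.

Yes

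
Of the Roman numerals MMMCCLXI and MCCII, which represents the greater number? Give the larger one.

MMMCCLXI = 3261
MCCII = 1202
3261 is larger

MMMCCLXI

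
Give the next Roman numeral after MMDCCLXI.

MMDCCLXI = 2761, so the next integer is 2761 + 1 = 2762

MMDCCLXII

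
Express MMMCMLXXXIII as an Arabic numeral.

MMMCMLXXXIII: M=1000, M=1000, M=1000, CM=900, L=50, X=10, X=10, X=10, I=1, I=1, I=1
1000 + 1000 + 1000 + 900 + 50 + 10 + 10 + 10 + 1 + 1 + 1 = 3983

3983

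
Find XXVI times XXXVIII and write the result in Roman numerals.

XXVI = 26
XXXVIII = 38
26 × 38 = 988

CMLXXXVIII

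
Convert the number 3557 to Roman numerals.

Convert 3557 to Roman numerals:
  3557 contains 3×1000 (MMM)
  557 contains 1×500 (D)
  57 contains 1×50 (L)
  7 contains 1×5 (V)
  2 contains 2×1 (II)

MMMDLVII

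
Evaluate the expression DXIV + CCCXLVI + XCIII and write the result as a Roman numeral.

DXIV = 514, CCCXLVI = 346, XCIII = 93
514 + 346 = 860
860 + 93 = 953

CMLIII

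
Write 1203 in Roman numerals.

Convert 1203 to Roman numerals:
  1203 contains 1×1000 (M)
  203 contains 2×100 (CC)
  3 contains 3×1 (III)

MCCIII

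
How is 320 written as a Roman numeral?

Convert 320 to Roman numerals:
  320 contains 3×100 (CCC)
  20 contains 2×10 (XX)

CCCXX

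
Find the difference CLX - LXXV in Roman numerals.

CLX = 160
LXXV = 75
160 - 75 = 85

LXXXV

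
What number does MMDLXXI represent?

MMDLXXI: M=1000, M=1000, D=500, L=50, X=10, X=10, I=1
1000 + 1000 + 500 + 50 + 10 + 10 + 1 = 2571

2571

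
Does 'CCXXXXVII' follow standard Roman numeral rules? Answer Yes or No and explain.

'CCXXXXVII': More than 3 consecutive X's

No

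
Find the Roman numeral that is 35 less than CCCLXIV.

CCCLXIV = 364
364 - 35 = 329

CCCXXIX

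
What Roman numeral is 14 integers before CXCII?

CXCII = 192
192 - 14 = 178

CLXXVIII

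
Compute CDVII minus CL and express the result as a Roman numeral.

CDVII = 407
CL = 150
407 - 150 = 257

CCLVII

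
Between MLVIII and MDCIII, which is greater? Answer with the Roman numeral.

MLVIII = 1058
MDCIII = 1603
1603 is larger

MDCIII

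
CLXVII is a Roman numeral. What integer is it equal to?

CLXVII: C=100, L=50, X=10, V=5, I=1, I=1
100 + 50 + 10 + 5 + 1 + 1 = 167

167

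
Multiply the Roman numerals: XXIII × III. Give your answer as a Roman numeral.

XXIII = 23
III = 3
23 × 3 = 69

LXIX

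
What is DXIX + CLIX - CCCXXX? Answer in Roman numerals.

DXIX = 519, CLIX = 159, CCCXXX = 330
519 + 159 = 678
678 - 330 = 348

CCCXLVIII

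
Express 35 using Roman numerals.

Convert 35 to Roman numerals:
  35 contains 3×10 (XXX)
  5 contains 1×5 (V)

XXXV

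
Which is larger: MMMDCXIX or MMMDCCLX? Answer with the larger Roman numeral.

MMMDCXIX = 3619
MMMDCCLX = 3760
3760 is larger

MMMDCCLX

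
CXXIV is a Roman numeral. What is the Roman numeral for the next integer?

CXXIV = 124, so the next integer is 124 + 1 = 125

CXXV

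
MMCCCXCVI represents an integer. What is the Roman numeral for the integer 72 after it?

MMCCCXCVI = 2396
2396 + 72 = 2468

MMCDLXVIII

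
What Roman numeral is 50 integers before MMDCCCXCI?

MMDCCCXCI = 2891
2891 - 50 = 2841

MMDCCCXLI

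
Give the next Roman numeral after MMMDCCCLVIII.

MMMDCCCLVIII = 3858, so the next integer is 3858 + 1 = 3859

MMMDCCCLIX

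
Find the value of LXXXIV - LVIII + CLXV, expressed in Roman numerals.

LXXXIV = 84, LVIII = 58, CLXV = 165
84 - 58 = 26
26 + 165 = 191

CXCI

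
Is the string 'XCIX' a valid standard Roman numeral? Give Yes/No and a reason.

'XCIX': Check the rules: uses only the symbols I, V, X, L, C, D, M; no symbol is repeated more than three times in a row; V, L and D each appear at most once; the only places a smaller symbol precedes a larger one are the allowed subtractive pairs XC, IX, the symbol right after such a pair (if any) is smaller than the pair's first symbol, and otherwise the values never increase from left to right. Value: XC (90) + IX (9) = 99. So it is a valid standard Roman numeral.

Yes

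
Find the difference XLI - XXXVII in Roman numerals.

XLI = 41
XXXVII = 37
41 - 37 = 4

IV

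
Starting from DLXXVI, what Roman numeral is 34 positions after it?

DLXXVI = 576
576 + 34 = 610

DCX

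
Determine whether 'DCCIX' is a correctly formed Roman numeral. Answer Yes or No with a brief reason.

'DCCIX': Check the rules: uses only the symbols I, V, X, L, C, D, M; no symbol is repeated more than three times in a row; V, L and D each appear at most once; the only place a smaller symbol precedes a larger one is the allowed subtractive pair IX, the symbol right after such a pair (if any) is smaller than the pair's first symbol, and otherwise the values never increase from left to right. Value: D (500) + C (100) + C (100) + IX (9) = 709. So it is a valid standard Roman numeral.

Yes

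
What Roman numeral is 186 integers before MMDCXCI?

MMDCXCI = 2691
2691 - 186 = 2505

MMDV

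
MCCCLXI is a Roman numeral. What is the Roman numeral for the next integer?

MCCCLXI = 1361; next is 1362

MCCCLXII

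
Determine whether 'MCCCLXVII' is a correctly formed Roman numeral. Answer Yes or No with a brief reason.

'MCCCLXVII': Check the rules: uses only the symbols I, V, X, L, C, D, M; no symbol is repeated more than three times in a row; V, L and D each appear at most once; no smaller symbol precedes a larger one (values never increase from left to right). Value: M (1000) + C (100) + C (100) + C (100) + L (50) + X (10) + V (5) + I (1) + I (1) = 1367. So it is a valid standard Roman numeral.

Yes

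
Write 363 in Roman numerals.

Convert 363 to Roman numerals:
  363 contains 3×100 (CCC)
  63 contains 1×50 (L)
  13 contains 1×10 (X)
  3 contains 3×1 (III)

CCCLXIII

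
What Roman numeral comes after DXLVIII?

DXLVIII = 548; next is 549

DXLIX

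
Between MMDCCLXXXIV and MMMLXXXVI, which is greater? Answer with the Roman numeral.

MMDCCLXXXIV = 2784
MMMLXXXVI = 3086
3086 is larger

MMMLXXXVI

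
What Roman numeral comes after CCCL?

CCCL = 350, so the next integer is 350 + 1 = 351

CCCLI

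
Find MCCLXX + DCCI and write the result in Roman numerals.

MCCLXX = 1270
DCCI = 701
1270 + 701 = 1971

MCMLXXI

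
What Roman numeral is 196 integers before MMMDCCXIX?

MMMDCCXIX = 3719
3719 - 196 = 3523

MMMDXXIII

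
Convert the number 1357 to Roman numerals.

Convert 1357 to Roman numerals:
  1357 contains 1×1000 (M)
  357 contains 3×100 (CCC)
  57 contains 1×50 (L)
  7 contains 1×5 (V)
  2 contains 2×1 (II)

MCCCLVII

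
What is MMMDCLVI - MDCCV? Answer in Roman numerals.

MMMDCLVI = 3656
MDCCV = 1705
3656 - 1705 = 1951

MCMLI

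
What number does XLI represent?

XLI: XL=40, I=1
40 + 1 = 41

41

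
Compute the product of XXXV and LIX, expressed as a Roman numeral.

XXXV = 35
LIX = 59
35 × 59 = 2065

MMLXV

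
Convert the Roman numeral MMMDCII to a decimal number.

MMMDCII: M=1000, M=1000, M=1000, D=500, C=100, I=1, I=1
1000 + 1000 + 1000 + 500 + 100 + 1 + 1 = 3602

3602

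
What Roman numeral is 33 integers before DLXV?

DLXV = 565
565 - 33 = 532

DXXXII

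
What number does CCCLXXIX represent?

CCCLXXIX: C=100, C=100, C=100, L=50, X=10, X=10, IX=9
100 + 100 + 100 + 50 + 10 + 10 + 9 = 379

379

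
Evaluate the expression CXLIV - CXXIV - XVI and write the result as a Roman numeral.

CXLIV = 144, CXXIV = 124, XVI = 16
144 - 124 = 20
20 - 16 = 4

IV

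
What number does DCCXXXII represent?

DCCXXXII: D=500, C=100, C=100, X=10, X=10, X=10, I=1, I=1
500 + 100 + 100 + 10 + 10 + 10 + 1 + 1 = 732

732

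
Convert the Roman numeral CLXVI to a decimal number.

CLXVI: C=100, L=50, X=10, V=5, I=1
100 + 50 + 10 + 5 + 1 = 166

166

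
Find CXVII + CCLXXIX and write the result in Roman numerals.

CXVII = 117
CCLXXIX = 279
117 + 279 = 396

CCCXCVI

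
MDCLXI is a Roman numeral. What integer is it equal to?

MDCLXI: M=1000, D=500, C=100, L=50, X=10, I=1
1000 + 500 + 100 + 50 + 10 + 1 = 1661

1661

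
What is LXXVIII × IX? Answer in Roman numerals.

LXXVIII = 78
IX = 9
78 × 9 = 702

DCCII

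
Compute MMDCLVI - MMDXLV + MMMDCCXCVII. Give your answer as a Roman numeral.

MMDCLVI = 2656, MMDXLV = 2545, MMMDCCXCVII = 3797
2656 - 2545 = 111
111 + 3797 = 3908

MMMCMVIII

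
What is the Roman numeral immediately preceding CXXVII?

CXXVII = 127, so the previous integer is 127 - 1 = 126

CXXVI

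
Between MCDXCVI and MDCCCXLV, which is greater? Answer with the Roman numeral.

MCDXCVI = 1496
MDCCCXLV = 1845
1845 is larger

MDCCCXLV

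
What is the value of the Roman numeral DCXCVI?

DCXCVI: D=500, C=100, XC=90, V=5, I=1
500 + 100 + 90 + 5 + 1 = 696

696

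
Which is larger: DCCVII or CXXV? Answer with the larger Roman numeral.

DCCVII = 707
CXXV = 125
707 is larger

DCCVII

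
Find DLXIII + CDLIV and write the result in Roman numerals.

DLXIII = 563
CDLIV = 454
563 + 454 = 1017

MXVII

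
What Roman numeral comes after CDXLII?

CDXLII = 442, so the next integer is 442 + 1 = 443

CDXLIII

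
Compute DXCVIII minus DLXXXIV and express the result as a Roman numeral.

DXCVIII = 598
DLXXXIV = 584
598 - 584 = 14

XIV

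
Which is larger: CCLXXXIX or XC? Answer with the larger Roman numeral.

CCLXXXIX = 289
XC = 90
289 is larger

CCLXXXIX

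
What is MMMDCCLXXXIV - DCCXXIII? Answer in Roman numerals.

MMMDCCLXXXIV = 3784
DCCXXIII = 723
3784 - 723 = 3061

MMMLXI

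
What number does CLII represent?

CLII: C=100, L=50, I=1, I=1
100 + 50 + 1 + 1 = 152

152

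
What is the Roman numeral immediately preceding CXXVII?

CXXVII = 127, so the previous integer is 127 - 1 = 126

CXXVI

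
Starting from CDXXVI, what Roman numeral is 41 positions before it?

CDXXVI = 426
426 - 41 = 385

CCCLXXXV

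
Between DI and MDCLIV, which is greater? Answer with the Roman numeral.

DI = 501
MDCLIV = 1654
1654 is larger

MDCLIV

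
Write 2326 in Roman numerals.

Convert 2326 to Roman numerals:
  2326 contains 2×1000 (MM)
  326 contains 3×100 (CCC)
  26 contains 2×10 (XX)
  6 contains 1×5 (V)
  1 contains 1×1 (I)

MMCCCXXVI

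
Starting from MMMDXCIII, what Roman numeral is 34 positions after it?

MMMDXCIII = 3593
3593 + 34 = 3627

MMMDCXXVII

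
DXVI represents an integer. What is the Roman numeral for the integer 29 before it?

DXVI = 516
516 - 29 = 487

CDLXXXVII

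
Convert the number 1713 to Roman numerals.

Convert 1713 to Roman numerals:
  1713 contains 1×1000 (M)
  713 contains 1×500 (D)
  213 contains 2×100 (CC)
  13 contains 1×10 (X)
  3 contains 3×1 (III)

MDCCXIII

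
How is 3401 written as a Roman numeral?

Convert 3401 to Roman numerals:
  3401 contains 3×1000 (MMM)
  401 contains 1×400 (CD)
  1 contains 1×1 (I)

MMMCDI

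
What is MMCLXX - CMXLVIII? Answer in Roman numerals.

MMCLXX = 2170
CMXLVIII = 948
2170 - 948 = 1222

MCCXXII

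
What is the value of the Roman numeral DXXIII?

DXXIII: D=500, X=10, X=10, I=1, I=1, I=1
500 + 10 + 10 + 1 + 1 + 1 = 523

523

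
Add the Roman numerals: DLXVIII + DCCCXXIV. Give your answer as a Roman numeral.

DLXVIII = 568
DCCCXXIV = 824
568 + 824 = 1392

MCCCXCII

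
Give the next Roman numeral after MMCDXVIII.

MMCDXVIII = 2418; next is 2419

MMCDXIX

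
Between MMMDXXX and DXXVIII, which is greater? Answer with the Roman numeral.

MMMDXXX = 3530
DXXVIII = 528
3530 is larger

MMMDXXX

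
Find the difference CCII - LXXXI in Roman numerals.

CCII = 202
LXXXI = 81
202 - 81 = 121

CXXI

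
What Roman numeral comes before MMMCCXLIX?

MMMCCXLIX = 3249, so the previous integer is 3249 - 1 = 3248

MMMCCXLVIII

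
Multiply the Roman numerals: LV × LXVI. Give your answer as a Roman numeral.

LV = 55
LXVI = 66
55 × 66 = 3630

MMMDCXXX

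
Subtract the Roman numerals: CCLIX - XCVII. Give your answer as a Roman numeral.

CCLIX = 259
XCVII = 97
259 - 97 = 162

CLXII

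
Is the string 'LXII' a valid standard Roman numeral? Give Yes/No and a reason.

'LXII': Check the rules: uses only the symbols I, V, X, L, C, D, M; no symbol is repeated more than three times in a row; V, L and D each appear at most once; no smaller symbol precedes a larger one (values never increase from left to right). Value: L (50) + X (10) + I (1) + I (1) = 62. So it is a valid standard Roman numeral.

Yes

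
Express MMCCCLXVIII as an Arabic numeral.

MMCCCLXVIII: M=1000, M=1000, C=100, C=100, C=100, L=50, X=10, V=5, I=1, I=1, I=1
1000 + 1000 + 100 + 100 + 100 + 50 + 10 + 5 + 1 + 1 + 1 = 2368

2368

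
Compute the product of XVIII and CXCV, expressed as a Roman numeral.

XVIII = 18
CXCV = 195
18 × 195 = 3510

MMMDX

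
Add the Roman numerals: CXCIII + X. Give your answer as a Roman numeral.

CXCIII = 193
X = 10
193 + 10 = 203

CCIII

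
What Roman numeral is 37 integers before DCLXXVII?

DCLXXVII = 677
677 - 37 = 640

DCXL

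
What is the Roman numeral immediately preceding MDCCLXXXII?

MDCCLXXXII = 1782; previous is 1781

MDCCLXXXI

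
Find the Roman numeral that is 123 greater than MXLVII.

MXLVII = 1047
1047 + 123 = 1170

MCLXX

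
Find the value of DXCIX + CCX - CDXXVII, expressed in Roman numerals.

DXCIX = 599, CCX = 210, CDXXVII = 427
599 + 210 = 809
809 - 427 = 382

CCCLXXXII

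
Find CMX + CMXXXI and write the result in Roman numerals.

CMX = 910
CMXXXI = 931
910 + 931 = 1841

MDCCCXLI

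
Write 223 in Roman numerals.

Convert 223 to Roman numerals:
  223 contains 2×100 (CC)
  23 contains 2×10 (XX)
  3 contains 3×1 (III)

CCXXIII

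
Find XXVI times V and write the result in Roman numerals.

XXVI = 26
V = 5
26 × 5 = 130

CXXX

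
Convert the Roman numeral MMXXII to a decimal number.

MMXXII: M=1000, M=1000, X=10, X=10, I=1, I=1
1000 + 1000 + 10 + 10 + 1 + 1 = 2022

2022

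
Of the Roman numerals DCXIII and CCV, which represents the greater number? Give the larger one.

DCXIII = 613
CCV = 205
613 is larger

DCXIII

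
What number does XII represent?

XII: X=10, I=1, I=1
10 + 1 + 1 = 12

12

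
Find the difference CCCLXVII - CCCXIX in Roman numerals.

CCCLXVII = 367
CCCXIX = 319
367 - 319 = 48

XLVIII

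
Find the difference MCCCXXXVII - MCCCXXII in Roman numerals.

MCCCXXXVII = 1337
MCCCXXII = 1322
1337 - 1322 = 15

XV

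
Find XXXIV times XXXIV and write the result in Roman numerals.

XXXIV = 34
XXXIV = 34
34 × 34 = 1156

MCLVI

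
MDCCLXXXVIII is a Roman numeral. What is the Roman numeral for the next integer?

MDCCLXXXVIII = 1788, so the next integer is 1788 + 1 = 1789

MDCCLXXXIX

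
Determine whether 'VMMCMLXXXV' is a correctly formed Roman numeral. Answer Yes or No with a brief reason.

'VMMCMLXXXV': V should not appear more than once

No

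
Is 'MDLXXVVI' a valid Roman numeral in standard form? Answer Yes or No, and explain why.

'MDLXXVVI': V should not appear more than once

No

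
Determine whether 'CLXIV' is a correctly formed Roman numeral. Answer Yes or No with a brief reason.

'CLXIV': Check the rules: uses only the symbols I, V, X, L, C, D, M; no symbol is repeated more than three times in a row; V, L and D each appear at most once; the only place a smaller symbol precedes a larger one is the allowed subtractive pair IV, the symbol right after such a pair (if any) is smaller than the pair's first symbol, and otherwise the values never increase from left to right. Value: C (100) + L (50) + X (10) + IV (4) = 164. So it is a valid standard Roman numeral.

Yes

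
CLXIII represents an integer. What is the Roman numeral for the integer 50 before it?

CLXIII = 163
163 - 50 = 113

CXIII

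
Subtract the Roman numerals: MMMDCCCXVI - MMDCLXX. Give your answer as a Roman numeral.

MMMDCCCXVI = 3816
MMDCLXX = 2670
3816 - 2670 = 1146

MCXLVI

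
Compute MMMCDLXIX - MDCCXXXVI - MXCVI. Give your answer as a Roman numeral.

MMMCDLXIX = 3469, MDCCXXXVI = 1736, MXCVI = 1096
3469 - 1736 = 1733
1733 - 1096 = 637

DCXXXVII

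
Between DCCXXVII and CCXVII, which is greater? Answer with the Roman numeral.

DCCXXVII = 727
CCXVII = 217
727 is larger

DCCXXVII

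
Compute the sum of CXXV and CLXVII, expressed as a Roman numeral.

CXXV = 125
CLXVII = 167
125 + 167 = 292

CCXCII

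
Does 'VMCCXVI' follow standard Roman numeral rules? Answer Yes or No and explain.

'VMCCXVI': V should not appear more than once

No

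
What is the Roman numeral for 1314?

Convert 1314 to Roman numerals:
  1314 contains 1×1000 (M)
  314 contains 3×100 (CCC)
  14 contains 1×10 (X)
  4 contains 1×4 (IV)

MCCCXIV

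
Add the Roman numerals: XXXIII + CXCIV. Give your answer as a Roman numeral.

XXXIII = 33
CXCIV = 194
33 + 194 = 227

CCXXVII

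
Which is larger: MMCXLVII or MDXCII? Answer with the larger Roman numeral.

MMCXLVII = 2147
MDXCII = 1592
2147 is larger

MMCXLVII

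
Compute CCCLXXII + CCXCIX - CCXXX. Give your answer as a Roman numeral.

CCCLXXII = 372, CCXCIX = 299, CCXXX = 230
372 + 299 = 671
671 - 230 = 441

CDXLI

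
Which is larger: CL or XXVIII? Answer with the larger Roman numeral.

CL = 150
XXVIII = 28
150 is larger

CL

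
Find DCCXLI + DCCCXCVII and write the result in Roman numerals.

DCCXLI = 741
DCCCXCVII = 897
741 + 897 = 1638

MDCXXXVIII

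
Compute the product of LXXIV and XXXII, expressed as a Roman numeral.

LXXIV = 74
XXXII = 32
74 × 32 = 2368

MMCCCLXVIII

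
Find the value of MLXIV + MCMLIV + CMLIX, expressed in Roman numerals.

MLXIV = 1064, MCMLIV = 1954, CMLIX = 959
1064 + 1954 = 3018
3018 + 959 = 3977

MMMCMLXXVII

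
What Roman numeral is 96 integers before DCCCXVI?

DCCCXVI = 816
816 - 96 = 720

DCCXX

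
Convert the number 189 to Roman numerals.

Convert 189 to Roman numerals:
  189 contains 1×100 (C)
  89 contains 1×50 (L)
  39 contains 3×10 (XXX)
  9 contains 1×9 (IX)

CLXXXIX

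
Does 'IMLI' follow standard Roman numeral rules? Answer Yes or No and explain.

'IMLI': Invalid subtractive combination: IM

No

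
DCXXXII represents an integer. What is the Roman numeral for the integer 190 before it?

DCXXXII = 632
632 - 190 = 442

CDXLII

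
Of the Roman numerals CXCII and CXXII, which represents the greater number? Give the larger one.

CXCII = 192
CXXII = 122
192 is larger

CXCII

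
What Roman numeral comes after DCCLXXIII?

DCCLXXIII = 773, so the next integer is 773 + 1 = 774

DCCLXXIV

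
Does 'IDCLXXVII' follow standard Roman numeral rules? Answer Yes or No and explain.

'IDCLXXVII': Invalid subtractive combination: ID

No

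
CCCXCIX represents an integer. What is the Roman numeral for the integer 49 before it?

CCCXCIX = 399
399 - 49 = 350

CCCL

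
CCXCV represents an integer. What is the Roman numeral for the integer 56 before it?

CCXCV = 295
295 - 56 = 239

CCXXXIX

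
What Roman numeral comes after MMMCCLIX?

MMMCCLIX = 3259; next is 3260

MMMCCLX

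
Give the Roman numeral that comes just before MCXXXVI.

MCXXXVI = 1136; previous is 1135

MCXXXV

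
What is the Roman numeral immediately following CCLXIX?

CCLXIX = 269; next is 270

CCLXX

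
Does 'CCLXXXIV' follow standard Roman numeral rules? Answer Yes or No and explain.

'CCLXXXIV': Check the rules: uses only the symbols I, V, X, L, C, D, M; no symbol is repeated more than three times in a row; V, L and D each appear at most once; the only place a smaller symbol precedes a larger one is the allowed subtractive pair IV, the symbol right after such a pair (if any) is smaller than the pair's first symbol, and otherwise the values never increase from left to right. Value: C (100) + C (100) + L (50) + X (10) + X (10) + X (10) + IV (4) = 284. So it is a valid standard Roman numeral.

Yes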